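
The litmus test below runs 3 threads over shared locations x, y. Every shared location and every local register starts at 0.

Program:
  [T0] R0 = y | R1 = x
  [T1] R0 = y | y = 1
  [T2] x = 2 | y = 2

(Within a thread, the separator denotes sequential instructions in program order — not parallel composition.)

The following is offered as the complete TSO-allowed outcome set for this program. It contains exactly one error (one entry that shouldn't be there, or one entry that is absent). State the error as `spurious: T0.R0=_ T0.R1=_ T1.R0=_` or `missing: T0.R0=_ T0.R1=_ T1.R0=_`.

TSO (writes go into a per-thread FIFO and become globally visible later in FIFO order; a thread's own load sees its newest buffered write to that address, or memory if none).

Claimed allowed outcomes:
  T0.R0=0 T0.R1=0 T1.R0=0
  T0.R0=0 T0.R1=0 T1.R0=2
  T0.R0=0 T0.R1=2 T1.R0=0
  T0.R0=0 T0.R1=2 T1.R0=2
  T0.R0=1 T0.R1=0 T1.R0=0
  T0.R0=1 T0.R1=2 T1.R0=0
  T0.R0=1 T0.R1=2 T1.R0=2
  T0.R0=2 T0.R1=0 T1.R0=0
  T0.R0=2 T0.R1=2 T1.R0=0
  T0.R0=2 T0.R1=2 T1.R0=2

outcome vector order: (T0.R0,T0.R1,T1.R0)
[TSO] allowed = {000; 002; 020; 022; 100; 120; 122; 220; 222}
claimed∖TSO = {200}

spurious: T0.R0=2 T0.R1=0 T1.R0=0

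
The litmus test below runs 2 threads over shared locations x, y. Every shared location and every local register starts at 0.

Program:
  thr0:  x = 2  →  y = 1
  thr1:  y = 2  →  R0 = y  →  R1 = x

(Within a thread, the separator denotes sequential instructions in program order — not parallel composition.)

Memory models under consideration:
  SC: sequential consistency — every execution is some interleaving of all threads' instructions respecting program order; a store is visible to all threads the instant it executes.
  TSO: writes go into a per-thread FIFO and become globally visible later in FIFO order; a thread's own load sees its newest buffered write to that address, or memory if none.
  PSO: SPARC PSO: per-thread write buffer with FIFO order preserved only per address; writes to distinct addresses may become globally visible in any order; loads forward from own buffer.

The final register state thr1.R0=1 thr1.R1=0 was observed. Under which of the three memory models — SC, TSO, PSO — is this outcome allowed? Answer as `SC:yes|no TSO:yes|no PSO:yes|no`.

SC:no TSO:no PSO:yes

outcome vector order: (thr1.R0,thr1.R1)
SC: 3 outcomes — {1/2, 2/0, 2/2}
TSO: 3 outcomes — {1/2, 2/0, 2/2}
PSO: 4 outcomes — {1/0, 1/2, 2/0, 2/2}
target 1/0 ∈ {PSO}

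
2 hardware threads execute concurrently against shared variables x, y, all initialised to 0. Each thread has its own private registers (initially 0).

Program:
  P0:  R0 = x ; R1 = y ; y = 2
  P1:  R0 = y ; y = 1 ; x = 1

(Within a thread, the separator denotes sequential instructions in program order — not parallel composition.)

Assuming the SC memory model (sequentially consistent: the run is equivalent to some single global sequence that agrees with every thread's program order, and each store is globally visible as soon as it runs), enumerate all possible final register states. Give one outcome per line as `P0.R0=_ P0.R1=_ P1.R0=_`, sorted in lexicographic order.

outcome vector order: (P0.R0,P0.R1,P1.R0)
|SC outcomes| = 4

P0.R0=0 P0.R1=0 P1.R0=0
P0.R0=0 P0.R1=0 P1.R0=2
P0.R0=0 P0.R1=1 P1.R0=0
P0.R0=1 P0.R1=1 P1.R0=0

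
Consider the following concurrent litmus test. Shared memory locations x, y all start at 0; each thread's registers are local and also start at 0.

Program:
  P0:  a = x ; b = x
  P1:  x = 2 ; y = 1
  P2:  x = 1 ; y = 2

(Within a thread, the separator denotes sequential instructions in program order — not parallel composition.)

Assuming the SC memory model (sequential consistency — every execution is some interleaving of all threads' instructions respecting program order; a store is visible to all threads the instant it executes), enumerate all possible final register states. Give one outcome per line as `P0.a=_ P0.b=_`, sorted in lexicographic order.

P0.a=0 P0.b=0
P0.a=0 P0.b=1
P0.a=0 P0.b=2
P0.a=1 P0.b=1
P0.a=1 P0.b=2
P0.a=2 P0.b=1
P0.a=2 P0.b=2

outcome vector order: (P0.a,P0.b)
|SC outcomes| = 7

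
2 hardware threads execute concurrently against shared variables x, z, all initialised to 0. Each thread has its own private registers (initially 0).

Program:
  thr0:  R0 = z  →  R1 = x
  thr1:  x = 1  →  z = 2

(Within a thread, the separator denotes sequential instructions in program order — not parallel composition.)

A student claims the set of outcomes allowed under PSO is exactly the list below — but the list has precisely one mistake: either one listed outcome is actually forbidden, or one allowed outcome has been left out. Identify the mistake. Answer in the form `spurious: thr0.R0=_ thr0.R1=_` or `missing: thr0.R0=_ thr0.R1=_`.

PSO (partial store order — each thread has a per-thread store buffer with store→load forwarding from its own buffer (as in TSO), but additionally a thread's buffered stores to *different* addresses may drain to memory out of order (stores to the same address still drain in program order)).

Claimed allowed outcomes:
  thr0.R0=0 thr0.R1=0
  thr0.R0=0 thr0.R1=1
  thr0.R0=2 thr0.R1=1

outcome vector order: (thr0.R0,thr0.R1)
[PSO] allowed = {00; 01; 20; 21}
PSO∖claimed = {20}

missing: thr0.R0=2 thr0.R1=0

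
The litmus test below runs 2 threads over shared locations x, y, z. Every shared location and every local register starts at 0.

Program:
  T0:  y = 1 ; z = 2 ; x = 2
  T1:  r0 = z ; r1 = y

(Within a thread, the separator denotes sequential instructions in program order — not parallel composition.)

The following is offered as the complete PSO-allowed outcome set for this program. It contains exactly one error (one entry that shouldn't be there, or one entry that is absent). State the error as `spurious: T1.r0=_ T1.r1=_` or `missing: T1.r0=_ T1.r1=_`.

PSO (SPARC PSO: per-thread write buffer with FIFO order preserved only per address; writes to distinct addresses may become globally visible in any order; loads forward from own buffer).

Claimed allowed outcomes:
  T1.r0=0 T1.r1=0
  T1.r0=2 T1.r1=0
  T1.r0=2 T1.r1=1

missing: T1.r0=0 T1.r1=1

outcome vector order: (T1.r0,T1.r1)
[PSO] allowed = {0/0; 0/1; 2/0; 2/1}
PSO∖claimed = {0/1}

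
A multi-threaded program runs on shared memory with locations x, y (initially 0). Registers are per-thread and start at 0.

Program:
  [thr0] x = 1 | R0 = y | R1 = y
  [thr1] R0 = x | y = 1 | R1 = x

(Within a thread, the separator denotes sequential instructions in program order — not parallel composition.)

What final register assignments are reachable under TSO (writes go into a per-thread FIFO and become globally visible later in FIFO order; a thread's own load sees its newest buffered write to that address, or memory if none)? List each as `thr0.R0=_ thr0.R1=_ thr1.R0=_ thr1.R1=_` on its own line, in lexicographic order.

outcome vector order: (thr0.R0,thr0.R1,thr1.R0,thr1.R1)
|TSO outcomes| = 9

thr0.R0=0 thr0.R1=0 thr1.R0=0 thr1.R1=0
thr0.R0=0 thr0.R1=0 thr1.R0=0 thr1.R1=1
thr0.R0=0 thr0.R1=0 thr1.R0=1 thr1.R1=1
thr0.R0=0 thr0.R1=1 thr1.R0=0 thr1.R1=0
thr0.R0=0 thr0.R1=1 thr1.R0=0 thr1.R1=1
thr0.R0=0 thr0.R1=1 thr1.R0=1 thr1.R1=1
thr0.R0=1 thr0.R1=1 thr1.R0=0 thr1.R1=0
thr0.R0=1 thr0.R1=1 thr1.R0=0 thr1.R1=1
thr0.R0=1 thr0.R1=1 thr1.R0=1 thr1.R1=1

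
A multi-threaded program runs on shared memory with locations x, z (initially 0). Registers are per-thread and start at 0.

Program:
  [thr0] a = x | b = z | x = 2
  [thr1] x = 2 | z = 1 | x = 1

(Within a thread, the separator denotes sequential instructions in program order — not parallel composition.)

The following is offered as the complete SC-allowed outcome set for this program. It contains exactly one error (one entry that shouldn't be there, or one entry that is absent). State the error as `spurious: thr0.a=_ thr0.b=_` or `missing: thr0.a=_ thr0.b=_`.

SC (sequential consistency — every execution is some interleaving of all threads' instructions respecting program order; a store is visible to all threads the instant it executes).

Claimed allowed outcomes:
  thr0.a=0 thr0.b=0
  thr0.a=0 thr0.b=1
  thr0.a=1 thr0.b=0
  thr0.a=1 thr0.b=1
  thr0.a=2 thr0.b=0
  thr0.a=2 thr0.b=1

spurious: thr0.a=1 thr0.b=0

outcome vector order: (thr0.a,thr0.b)
under SC → (0,0), (0,1), (1,1), (2,0), (2,1)
claimed∖SC = {(1,0)}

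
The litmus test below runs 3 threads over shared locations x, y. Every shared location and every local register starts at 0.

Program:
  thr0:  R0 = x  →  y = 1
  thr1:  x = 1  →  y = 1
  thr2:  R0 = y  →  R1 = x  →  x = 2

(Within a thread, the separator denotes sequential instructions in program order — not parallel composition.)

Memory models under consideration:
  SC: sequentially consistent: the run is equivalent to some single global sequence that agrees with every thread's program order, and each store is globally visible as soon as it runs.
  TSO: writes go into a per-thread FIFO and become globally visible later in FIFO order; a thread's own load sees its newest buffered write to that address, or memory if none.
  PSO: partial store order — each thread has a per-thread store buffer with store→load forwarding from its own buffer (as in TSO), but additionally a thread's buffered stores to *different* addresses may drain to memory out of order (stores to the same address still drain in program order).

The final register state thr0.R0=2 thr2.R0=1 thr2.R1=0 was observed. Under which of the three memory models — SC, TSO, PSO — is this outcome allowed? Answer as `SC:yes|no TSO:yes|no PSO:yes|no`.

outcome vector order: (thr0.R0,thr2.R0,thr2.R1)
SC: 10 outcomes — {(0,0,0); (0,0,1); (0,1,0); (0,1,1); (1,0,0); (1,0,1); (1,1,1); (2,0,0); (2,0,1); (2,1,1)}
TSO: 10 outcomes — {(0,0,0); (0,0,1); (0,1,0); (0,1,1); (1,0,0); (1,0,1); (1,1,1); (2,0,0); (2,0,1); (2,1,1)}
PSO: 12 outcomes — {(0,0,0); (0,0,1); (0,1,0); (0,1,1); (1,0,0); (1,0,1); (1,1,0); (1,1,1); (2,0,0); (2,0,1); (2,1,0); (2,1,1)}
target (2,1,0) ∈ {PSO}

SC:no TSO:no PSO:yes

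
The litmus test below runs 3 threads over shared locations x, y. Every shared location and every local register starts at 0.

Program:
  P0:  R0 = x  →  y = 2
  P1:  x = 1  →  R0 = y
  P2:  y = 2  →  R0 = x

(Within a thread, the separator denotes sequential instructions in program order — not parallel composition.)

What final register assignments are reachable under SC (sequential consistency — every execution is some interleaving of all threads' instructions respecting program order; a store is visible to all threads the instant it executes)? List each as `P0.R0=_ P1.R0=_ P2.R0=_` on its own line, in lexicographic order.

P0.R0=0 P1.R0=0 P2.R0=1
P0.R0=0 P1.R0=2 P2.R0=0
P0.R0=0 P1.R0=2 P2.R0=1
P0.R0=1 P1.R0=0 P2.R0=1
P0.R0=1 P1.R0=2 P2.R0=0
P0.R0=1 P1.R0=2 P2.R0=1

outcome vector order: (P0.R0,P1.R0,P2.R0)
|SC outcomes| = 6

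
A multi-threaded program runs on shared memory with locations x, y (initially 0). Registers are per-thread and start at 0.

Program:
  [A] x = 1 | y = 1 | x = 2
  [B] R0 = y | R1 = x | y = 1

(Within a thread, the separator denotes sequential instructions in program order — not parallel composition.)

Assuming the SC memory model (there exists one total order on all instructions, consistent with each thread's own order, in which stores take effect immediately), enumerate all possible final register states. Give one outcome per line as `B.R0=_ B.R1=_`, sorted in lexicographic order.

B.R0=0 B.R1=0
B.R0=0 B.R1=1
B.R0=0 B.R1=2
B.R0=1 B.R1=1
B.R0=1 B.R1=2

outcome vector order: (B.R0,B.R1)
|SC outcomes| = 5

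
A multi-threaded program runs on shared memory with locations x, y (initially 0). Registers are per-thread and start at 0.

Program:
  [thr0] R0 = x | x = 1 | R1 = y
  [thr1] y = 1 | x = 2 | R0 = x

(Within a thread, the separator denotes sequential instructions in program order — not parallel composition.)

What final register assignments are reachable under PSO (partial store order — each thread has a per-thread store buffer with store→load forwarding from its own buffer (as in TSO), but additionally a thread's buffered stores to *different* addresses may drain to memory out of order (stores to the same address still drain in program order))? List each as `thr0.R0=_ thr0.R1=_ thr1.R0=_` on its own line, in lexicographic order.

thr0.R0=0 thr0.R1=0 thr1.R0=1
thr0.R0=0 thr0.R1=0 thr1.R0=2
thr0.R0=0 thr0.R1=1 thr1.R0=1
thr0.R0=0 thr0.R1=1 thr1.R0=2
thr0.R0=2 thr0.R1=0 thr1.R0=1
thr0.R0=2 thr0.R1=0 thr1.R0=2
thr0.R0=2 thr0.R1=1 thr1.R0=1
thr0.R0=2 thr0.R1=1 thr1.R0=2

outcome vector order: (thr0.R0,thr0.R1,thr1.R0)
|PSO outcomes| = 8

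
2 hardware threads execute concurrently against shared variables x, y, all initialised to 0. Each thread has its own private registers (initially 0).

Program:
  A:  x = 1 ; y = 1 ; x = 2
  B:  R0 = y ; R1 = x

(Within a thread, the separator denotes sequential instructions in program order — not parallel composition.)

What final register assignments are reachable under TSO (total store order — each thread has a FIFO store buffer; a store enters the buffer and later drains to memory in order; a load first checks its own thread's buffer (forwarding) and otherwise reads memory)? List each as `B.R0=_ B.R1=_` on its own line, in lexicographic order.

outcome vector order: (B.R0,B.R1)
|TSO outcomes| = 5

B.R0=0 B.R1=0
B.R0=0 B.R1=1
B.R0=0 B.R1=2
B.R0=1 B.R1=1
B.R0=1 B.R1=2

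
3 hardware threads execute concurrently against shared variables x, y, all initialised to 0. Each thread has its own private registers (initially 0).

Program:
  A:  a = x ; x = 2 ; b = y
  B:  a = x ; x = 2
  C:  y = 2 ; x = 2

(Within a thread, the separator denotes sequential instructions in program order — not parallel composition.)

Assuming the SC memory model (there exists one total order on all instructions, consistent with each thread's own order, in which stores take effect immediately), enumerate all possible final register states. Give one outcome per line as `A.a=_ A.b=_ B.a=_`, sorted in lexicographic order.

A.a=0 A.b=0 B.a=0
A.a=0 A.b=0 B.a=2
A.a=0 A.b=2 B.a=0
A.a=0 A.b=2 B.a=2
A.a=2 A.b=0 B.a=0
A.a=2 A.b=2 B.a=0
A.a=2 A.b=2 B.a=2

outcome vector order: (A.a,A.b,B.a)
|SC outcomes| = 7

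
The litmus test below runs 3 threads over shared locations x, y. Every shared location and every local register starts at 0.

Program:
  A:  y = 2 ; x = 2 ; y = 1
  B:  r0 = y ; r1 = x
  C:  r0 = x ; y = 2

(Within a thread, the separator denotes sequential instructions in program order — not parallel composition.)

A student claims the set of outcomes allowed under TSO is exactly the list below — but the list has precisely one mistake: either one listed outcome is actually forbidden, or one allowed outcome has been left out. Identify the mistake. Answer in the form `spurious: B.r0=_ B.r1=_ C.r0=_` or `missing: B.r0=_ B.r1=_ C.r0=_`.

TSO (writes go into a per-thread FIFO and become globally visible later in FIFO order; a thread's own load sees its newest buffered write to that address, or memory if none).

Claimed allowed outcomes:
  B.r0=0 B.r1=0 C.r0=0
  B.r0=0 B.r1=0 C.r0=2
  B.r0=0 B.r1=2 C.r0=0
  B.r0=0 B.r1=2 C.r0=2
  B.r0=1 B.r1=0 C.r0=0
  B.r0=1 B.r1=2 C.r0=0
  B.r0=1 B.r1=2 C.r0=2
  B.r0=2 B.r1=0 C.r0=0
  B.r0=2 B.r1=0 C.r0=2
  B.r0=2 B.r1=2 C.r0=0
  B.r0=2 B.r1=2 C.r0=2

spurious: B.r0=1 B.r1=0 C.r0=0

outcome vector order: (B.r0,B.r1,C.r0)
under TSO → 000; 002; 020; 022; 120; 122; 200; 202; 220; 222
claimed∖TSO = {100}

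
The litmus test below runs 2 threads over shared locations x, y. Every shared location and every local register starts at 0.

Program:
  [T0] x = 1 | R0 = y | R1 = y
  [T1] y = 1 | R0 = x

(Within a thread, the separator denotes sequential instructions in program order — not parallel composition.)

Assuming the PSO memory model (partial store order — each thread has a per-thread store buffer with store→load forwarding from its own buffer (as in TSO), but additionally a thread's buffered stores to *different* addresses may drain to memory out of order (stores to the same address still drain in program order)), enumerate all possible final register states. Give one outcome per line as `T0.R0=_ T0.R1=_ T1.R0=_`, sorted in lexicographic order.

T0.R0=0 T0.R1=0 T1.R0=0
T0.R0=0 T0.R1=0 T1.R0=1
T0.R0=0 T0.R1=1 T1.R0=0
T0.R0=0 T0.R1=1 T1.R0=1
T0.R0=1 T0.R1=1 T1.R0=0
T0.R0=1 T0.R1=1 T1.R0=1

outcome vector order: (T0.R0,T0.R1,T1.R0)
|PSO outcomes| = 6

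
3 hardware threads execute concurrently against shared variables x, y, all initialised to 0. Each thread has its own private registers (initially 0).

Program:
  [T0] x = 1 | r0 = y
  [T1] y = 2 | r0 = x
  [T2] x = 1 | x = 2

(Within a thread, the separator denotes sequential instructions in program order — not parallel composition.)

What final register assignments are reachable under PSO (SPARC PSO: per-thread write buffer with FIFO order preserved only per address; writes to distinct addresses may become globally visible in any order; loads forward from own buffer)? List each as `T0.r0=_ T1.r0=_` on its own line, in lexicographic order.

T0.r0=0 T1.r0=0
T0.r0=0 T1.r0=1
T0.r0=0 T1.r0=2
T0.r0=2 T1.r0=0
T0.r0=2 T1.r0=1
T0.r0=2 T1.r0=2

outcome vector order: (T0.r0,T1.r0)
|PSO outcomes| = 6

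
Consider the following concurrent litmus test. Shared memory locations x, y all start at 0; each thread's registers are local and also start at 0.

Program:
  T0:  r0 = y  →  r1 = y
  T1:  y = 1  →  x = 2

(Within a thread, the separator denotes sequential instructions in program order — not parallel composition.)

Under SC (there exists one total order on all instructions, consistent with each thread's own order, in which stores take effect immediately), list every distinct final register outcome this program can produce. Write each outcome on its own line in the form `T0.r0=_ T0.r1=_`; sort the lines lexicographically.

outcome vector order: (T0.r0,T0.r1)
|SC outcomes| = 3

T0.r0=0 T0.r1=0
T0.r0=0 T0.r1=1
T0.r0=1 T0.r1=1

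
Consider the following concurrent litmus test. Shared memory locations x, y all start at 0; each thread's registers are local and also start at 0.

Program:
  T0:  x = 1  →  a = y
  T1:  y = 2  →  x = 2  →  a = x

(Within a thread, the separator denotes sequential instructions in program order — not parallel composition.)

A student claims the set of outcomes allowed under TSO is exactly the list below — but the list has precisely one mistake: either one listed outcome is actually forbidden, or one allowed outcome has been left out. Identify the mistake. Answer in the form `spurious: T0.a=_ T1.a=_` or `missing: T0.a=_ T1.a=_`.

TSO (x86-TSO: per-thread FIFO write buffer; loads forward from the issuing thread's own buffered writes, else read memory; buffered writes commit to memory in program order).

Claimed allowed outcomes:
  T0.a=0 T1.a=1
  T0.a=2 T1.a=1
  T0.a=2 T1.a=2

outcome vector order: (T0.a,T1.a)
under TSO → (0,1), (0,2), (2,1), (2,2)
TSO∖claimed = {(0,2)}

missing: T0.a=0 T1.a=2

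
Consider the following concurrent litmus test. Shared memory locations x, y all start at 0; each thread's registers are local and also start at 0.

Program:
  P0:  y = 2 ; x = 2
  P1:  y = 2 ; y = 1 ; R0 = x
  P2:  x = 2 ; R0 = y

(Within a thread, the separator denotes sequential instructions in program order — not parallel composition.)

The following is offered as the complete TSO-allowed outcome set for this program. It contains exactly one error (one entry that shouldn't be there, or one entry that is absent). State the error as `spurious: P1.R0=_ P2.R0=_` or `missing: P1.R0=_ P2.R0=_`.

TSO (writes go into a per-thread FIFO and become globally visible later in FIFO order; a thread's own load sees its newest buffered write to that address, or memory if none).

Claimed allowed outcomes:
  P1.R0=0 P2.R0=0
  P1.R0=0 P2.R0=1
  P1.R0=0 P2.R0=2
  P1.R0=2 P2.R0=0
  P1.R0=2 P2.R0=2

missing: P1.R0=2 P2.R0=1

outcome vector order: (P1.R0,P2.R0)
[TSO] allowed = {<0 0> <0 1> <0 2> <2 0> <2 1> <2 2>}
TSO∖claimed = {<2 1>}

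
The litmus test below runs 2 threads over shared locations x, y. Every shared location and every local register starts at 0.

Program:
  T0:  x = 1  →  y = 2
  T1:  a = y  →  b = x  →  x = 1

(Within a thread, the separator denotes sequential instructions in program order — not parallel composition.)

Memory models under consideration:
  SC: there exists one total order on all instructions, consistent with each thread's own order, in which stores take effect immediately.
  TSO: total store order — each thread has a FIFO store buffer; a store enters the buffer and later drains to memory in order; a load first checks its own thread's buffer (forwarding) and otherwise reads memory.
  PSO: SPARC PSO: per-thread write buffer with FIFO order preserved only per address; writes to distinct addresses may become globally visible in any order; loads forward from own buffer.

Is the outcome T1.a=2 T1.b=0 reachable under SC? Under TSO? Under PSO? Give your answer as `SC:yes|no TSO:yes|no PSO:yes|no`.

SC:no TSO:no PSO:yes

outcome vector order: (T1.a,T1.b)
under SC → 0/0, 0/1, 2/1
under TSO → 0/0, 0/1, 2/1
under PSO → 0/0, 0/1, 2/0, 2/1
target 2/0 ∈ {PSO}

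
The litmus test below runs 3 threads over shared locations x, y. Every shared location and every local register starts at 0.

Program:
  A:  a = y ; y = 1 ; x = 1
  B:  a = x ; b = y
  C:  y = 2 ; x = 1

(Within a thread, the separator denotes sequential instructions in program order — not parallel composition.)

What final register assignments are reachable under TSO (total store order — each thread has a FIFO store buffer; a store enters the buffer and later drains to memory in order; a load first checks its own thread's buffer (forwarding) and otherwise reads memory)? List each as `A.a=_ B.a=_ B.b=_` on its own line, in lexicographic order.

A.a=0 B.a=0 B.b=0
A.a=0 B.a=0 B.b=1
A.a=0 B.a=0 B.b=2
A.a=0 B.a=1 B.b=1
A.a=0 B.a=1 B.b=2
A.a=2 B.a=0 B.b=0
A.a=2 B.a=0 B.b=1
A.a=2 B.a=0 B.b=2
A.a=2 B.a=1 B.b=1
A.a=2 B.a=1 B.b=2

outcome vector order: (A.a,B.a,B.b)
|TSO outcomes| = 10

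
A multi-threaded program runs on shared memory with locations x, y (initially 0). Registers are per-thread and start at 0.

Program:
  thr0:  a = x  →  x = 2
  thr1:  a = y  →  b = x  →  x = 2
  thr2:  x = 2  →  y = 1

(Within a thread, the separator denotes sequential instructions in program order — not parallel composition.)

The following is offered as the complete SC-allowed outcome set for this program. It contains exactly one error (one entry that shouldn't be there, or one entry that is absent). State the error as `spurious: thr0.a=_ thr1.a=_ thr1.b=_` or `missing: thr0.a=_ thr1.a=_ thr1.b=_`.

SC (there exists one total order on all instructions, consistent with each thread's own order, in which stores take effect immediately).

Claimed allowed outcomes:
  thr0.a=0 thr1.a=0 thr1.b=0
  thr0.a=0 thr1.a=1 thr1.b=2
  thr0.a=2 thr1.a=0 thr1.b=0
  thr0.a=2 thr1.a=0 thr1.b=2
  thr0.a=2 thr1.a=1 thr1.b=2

missing: thr0.a=0 thr1.a=0 thr1.b=2

outcome vector order: (thr0.a,thr1.a,thr1.b)
[SC] allowed = {(0,0,0) (0,0,2) (0,1,2) (2,0,0) (2,0,2) (2,1,2)}
SC∖claimed = {(0,0,2)}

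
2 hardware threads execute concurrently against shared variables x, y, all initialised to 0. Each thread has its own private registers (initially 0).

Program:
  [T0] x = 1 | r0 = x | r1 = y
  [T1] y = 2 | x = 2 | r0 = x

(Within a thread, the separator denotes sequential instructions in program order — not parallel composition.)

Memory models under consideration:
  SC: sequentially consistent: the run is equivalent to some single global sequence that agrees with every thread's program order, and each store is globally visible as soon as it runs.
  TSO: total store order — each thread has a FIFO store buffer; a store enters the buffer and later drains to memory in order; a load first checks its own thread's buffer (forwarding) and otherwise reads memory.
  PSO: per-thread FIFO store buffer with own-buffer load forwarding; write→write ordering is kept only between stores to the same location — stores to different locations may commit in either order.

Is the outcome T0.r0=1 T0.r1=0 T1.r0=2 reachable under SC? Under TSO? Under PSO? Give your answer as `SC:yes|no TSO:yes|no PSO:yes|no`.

SC:yes TSO:yes PSO:yes

outcome vector order: (T0.r0,T0.r1,T1.r0)
SC (4): 102; 121; 122; 222
TSO (5): 101; 102; 121; 122; 222
PSO (6): 101; 102; 121; 122; 202; 222
target 102 ∈ {SC,TSO,PSO}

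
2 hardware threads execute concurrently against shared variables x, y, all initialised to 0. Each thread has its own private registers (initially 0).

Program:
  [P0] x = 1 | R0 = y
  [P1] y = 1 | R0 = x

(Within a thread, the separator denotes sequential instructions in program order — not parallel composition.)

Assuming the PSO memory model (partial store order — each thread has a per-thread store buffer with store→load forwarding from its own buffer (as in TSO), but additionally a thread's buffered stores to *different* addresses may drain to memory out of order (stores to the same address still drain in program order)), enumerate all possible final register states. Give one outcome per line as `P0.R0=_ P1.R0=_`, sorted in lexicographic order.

outcome vector order: (P0.R0,P1.R0)
|PSO outcomes| = 4

P0.R0=0 P1.R0=0
P0.R0=0 P1.R0=1
P0.R0=1 P1.R0=0
P0.R0=1 P1.R0=1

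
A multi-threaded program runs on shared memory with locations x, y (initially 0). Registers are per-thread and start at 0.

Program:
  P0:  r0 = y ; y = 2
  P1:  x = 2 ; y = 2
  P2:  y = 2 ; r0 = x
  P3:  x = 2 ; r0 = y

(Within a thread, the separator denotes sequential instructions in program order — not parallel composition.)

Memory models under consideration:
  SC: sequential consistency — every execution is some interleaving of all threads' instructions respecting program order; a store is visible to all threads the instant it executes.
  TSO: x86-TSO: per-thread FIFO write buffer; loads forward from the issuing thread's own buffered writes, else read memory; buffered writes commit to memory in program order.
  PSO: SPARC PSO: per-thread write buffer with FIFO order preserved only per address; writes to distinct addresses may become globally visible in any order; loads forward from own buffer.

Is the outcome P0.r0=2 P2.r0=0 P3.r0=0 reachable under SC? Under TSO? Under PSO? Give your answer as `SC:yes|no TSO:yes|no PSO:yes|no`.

outcome vector order: (P0.r0,P2.r0,P3.r0)
[SC] allowed = {<0 0 2>, <0 2 0>, <0 2 2>, <2 0 2>, <2 2 0>, <2 2 2>}
[TSO] allowed = {<0 0 0>, <0 0 2>, <0 2 0>, <0 2 2>, <2 0 0>, <2 0 2>, <2 2 0>, <2 2 2>}
[PSO] allowed = {<0 0 0>, <0 0 2>, <0 2 0>, <0 2 2>, <2 0 0>, <2 0 2>, <2 2 0>, <2 2 2>}
target <2 0 0> ∈ {TSO,PSO}

SC:no TSO:yes PSO:yes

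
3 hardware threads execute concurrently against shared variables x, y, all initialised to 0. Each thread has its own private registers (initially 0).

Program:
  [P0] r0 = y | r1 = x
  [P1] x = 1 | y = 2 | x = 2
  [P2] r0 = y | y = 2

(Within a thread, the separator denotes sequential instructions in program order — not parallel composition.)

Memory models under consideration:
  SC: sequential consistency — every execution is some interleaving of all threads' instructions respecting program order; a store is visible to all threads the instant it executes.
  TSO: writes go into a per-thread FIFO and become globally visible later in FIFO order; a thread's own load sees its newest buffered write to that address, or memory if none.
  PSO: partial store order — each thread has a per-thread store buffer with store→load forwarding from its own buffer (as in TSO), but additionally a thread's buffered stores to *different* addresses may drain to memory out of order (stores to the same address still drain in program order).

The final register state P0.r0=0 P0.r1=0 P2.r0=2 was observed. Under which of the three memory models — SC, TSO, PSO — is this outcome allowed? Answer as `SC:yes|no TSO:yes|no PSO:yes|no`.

outcome vector order: (P0.r0,P0.r1,P2.r0)
[SC] allowed = {<0 0 0> <0 0 2> <0 1 0> <0 1 2> <0 2 0> <0 2 2> <2 0 0> <2 1 0> <2 1 2> <2 2 0> <2 2 2>}
[TSO] allowed = {<0 0 0> <0 0 2> <0 1 0> <0 1 2> <0 2 0> <0 2 2> <2 0 0> <2 1 0> <2 1 2> <2 2 0> <2 2 2>}
[PSO] allowed = {<0 0 0> <0 0 2> <0 1 0> <0 1 2> <0 2 0> <0 2 2> <2 0 0> <2 0 2> <2 1 0> <2 1 2> <2 2 0> <2 2 2>}
target <0 0 2> ∈ {SC,TSO,PSO}

SC:yes TSO:yes PSO:yes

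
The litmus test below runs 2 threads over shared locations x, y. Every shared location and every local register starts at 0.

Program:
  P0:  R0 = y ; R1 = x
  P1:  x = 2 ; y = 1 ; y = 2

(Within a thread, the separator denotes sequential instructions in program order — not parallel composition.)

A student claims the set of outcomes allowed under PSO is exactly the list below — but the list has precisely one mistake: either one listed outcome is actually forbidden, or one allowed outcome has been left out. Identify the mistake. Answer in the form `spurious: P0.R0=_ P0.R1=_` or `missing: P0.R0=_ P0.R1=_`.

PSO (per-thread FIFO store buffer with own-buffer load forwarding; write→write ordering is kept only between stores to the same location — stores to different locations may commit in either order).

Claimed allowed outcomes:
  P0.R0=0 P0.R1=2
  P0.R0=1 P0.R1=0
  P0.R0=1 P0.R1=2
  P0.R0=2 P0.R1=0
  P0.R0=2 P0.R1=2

missing: P0.R0=0 P0.R1=0

outcome vector order: (P0.R0,P0.R1)
PSO (6): <0 0>; <0 2>; <1 0>; <1 2>; <2 0>; <2 2>
PSO∖claimed = {<0 0>}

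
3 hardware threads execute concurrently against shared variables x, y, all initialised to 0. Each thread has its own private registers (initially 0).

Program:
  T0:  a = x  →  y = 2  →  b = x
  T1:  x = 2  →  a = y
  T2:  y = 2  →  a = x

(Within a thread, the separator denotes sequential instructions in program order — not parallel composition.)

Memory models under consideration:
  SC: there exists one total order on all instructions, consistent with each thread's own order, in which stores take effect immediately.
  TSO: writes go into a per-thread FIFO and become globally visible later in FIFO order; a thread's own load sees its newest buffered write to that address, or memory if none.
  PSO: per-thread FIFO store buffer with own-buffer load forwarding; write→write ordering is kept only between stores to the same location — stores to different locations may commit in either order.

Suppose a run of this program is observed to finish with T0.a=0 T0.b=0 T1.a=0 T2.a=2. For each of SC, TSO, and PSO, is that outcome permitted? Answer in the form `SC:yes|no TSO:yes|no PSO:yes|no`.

SC:no TSO:yes PSO:yes

outcome vector order: (T0.a,T0.b,T1.a,T2.a)
SC (8): (0,0,2,0); (0,0,2,2); (0,2,0,2); (0,2,2,0); (0,2,2,2); (2,2,0,2); (2,2,2,0); (2,2,2,2)
TSO (12): (0,0,0,0); (0,0,0,2); (0,0,2,0); (0,0,2,2); (0,2,0,0); (0,2,0,2); (0,2,2,0); (0,2,2,2); (2,2,0,0); (2,2,0,2); (2,2,2,0); (2,2,2,2)
PSO (12): (0,0,0,0); (0,0,0,2); (0,0,2,0); (0,0,2,2); (0,2,0,0); (0,2,0,2); (0,2,2,0); (0,2,2,2); (2,2,0,0); (2,2,0,2); (2,2,2,0); (2,2,2,2)
target (0,0,0,2) ∈ {TSO,PSO}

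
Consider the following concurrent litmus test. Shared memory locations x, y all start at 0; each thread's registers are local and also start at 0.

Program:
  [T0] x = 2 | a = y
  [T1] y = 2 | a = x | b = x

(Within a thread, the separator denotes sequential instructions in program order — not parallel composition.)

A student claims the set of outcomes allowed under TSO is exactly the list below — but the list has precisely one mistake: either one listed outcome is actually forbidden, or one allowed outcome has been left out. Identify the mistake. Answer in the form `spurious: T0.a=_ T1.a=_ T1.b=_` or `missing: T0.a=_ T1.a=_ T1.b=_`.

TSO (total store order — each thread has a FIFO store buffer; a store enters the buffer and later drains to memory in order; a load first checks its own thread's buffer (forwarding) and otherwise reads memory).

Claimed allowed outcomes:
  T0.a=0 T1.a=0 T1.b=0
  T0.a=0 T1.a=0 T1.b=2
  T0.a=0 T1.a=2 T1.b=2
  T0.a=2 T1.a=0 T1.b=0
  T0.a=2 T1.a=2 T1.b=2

missing: T0.a=2 T1.a=0 T1.b=2

outcome vector order: (T0.a,T1.a,T1.b)
under TSO → 000, 002, 022, 200, 202, 222
TSO∖claimed = {202}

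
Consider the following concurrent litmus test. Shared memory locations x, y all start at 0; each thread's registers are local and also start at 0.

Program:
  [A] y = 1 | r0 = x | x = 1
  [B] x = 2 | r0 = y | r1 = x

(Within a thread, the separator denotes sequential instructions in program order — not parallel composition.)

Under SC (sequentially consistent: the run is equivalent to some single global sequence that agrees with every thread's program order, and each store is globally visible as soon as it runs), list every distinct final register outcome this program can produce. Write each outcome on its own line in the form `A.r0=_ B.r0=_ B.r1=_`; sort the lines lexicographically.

A.r0=0 B.r0=1 B.r1=1
A.r0=0 B.r0=1 B.r1=2
A.r0=2 B.r0=0 B.r1=1
A.r0=2 B.r0=0 B.r1=2
A.r0=2 B.r0=1 B.r1=1
A.r0=2 B.r0=1 B.r1=2

outcome vector order: (A.r0,B.r0,B.r1)
|SC outcomes| = 6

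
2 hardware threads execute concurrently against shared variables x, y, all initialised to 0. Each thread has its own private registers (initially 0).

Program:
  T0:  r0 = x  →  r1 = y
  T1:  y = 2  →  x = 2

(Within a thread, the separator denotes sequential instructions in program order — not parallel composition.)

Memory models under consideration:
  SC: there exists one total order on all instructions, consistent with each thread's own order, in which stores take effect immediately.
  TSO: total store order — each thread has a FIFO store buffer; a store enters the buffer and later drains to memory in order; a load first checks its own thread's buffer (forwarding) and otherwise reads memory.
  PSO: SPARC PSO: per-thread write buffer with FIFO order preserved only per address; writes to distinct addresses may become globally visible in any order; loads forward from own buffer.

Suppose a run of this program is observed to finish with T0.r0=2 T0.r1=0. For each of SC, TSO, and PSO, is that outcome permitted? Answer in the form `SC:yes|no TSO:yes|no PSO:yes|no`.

SC:no TSO:no PSO:yes

outcome vector order: (T0.r0,T0.r1)
SC (3): <0 0>, <0 2>, <2 2>
TSO (3): <0 0>, <0 2>, <2 2>
PSO (4): <0 0>, <0 2>, <2 0>, <2 2>
target <2 0> ∈ {PSO}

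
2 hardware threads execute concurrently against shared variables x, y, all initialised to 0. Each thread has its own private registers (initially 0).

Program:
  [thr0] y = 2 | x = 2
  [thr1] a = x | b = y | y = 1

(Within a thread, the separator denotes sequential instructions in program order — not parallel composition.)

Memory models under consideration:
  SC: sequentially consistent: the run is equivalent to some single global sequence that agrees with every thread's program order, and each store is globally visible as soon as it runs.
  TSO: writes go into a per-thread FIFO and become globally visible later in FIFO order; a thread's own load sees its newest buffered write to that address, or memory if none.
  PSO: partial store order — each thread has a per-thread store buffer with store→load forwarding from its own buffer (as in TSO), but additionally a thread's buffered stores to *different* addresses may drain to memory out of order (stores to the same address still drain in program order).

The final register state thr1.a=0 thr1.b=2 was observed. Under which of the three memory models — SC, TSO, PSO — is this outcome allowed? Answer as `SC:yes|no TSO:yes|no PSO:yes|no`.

outcome vector order: (thr1.a,thr1.b)
[SC] allowed = {(0,0); (0,2); (2,2)}
[TSO] allowed = {(0,0); (0,2); (2,2)}
[PSO] allowed = {(0,0); (0,2); (2,0); (2,2)}
target (0,2) ∈ {SC,TSO,PSO}

SC:yes TSO:yes PSO:yes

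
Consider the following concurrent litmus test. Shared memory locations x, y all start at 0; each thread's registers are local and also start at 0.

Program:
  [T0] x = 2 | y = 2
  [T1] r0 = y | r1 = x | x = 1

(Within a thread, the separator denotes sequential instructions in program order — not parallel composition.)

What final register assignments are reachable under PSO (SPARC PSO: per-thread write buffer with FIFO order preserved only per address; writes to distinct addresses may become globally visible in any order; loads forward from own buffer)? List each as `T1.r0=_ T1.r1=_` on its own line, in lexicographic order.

outcome vector order: (T1.r0,T1.r1)
|PSO outcomes| = 4

T1.r0=0 T1.r1=0
T1.r0=0 T1.r1=2
T1.r0=2 T1.r1=0
T1.r0=2 T1.r1=2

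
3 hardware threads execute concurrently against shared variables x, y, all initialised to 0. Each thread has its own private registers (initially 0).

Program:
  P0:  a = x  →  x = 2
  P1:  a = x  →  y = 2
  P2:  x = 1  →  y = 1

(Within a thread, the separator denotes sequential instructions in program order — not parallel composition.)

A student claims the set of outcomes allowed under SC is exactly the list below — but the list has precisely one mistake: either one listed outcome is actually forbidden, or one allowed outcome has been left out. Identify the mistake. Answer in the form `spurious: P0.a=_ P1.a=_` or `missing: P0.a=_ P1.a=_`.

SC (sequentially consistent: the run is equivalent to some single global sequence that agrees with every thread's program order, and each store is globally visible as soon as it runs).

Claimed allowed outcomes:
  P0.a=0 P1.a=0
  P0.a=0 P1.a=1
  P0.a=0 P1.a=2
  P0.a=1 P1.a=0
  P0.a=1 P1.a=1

outcome vector order: (P0.a,P1.a)
under SC → <0 0>; <0 1>; <0 2>; <1 0>; <1 1>; <1 2>
SC∖claimed = {<1 2>}

missing: P0.a=1 P1.a=2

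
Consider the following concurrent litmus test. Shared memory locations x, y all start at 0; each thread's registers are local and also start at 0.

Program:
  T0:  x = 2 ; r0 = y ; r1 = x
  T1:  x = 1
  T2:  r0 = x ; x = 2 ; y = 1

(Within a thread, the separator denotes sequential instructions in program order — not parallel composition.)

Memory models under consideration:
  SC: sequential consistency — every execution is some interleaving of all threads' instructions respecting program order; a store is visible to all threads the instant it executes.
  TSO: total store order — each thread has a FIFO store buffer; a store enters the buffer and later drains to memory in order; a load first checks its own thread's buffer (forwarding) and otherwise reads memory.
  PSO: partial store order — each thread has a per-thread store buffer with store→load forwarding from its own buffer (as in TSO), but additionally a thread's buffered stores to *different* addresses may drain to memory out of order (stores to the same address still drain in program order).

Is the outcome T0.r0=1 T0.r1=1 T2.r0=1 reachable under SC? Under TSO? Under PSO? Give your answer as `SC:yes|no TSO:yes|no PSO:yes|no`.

SC:no TSO:no PSO:yes

outcome vector order: (T0.r0,T0.r1,T2.r0)
SC (11): (0,1,0) (0,1,1) (0,1,2) (0,2,0) (0,2,1) (0,2,2) (1,1,0) (1,1,2) (1,2,0) (1,2,1) (1,2,2)
TSO (11): (0,1,0) (0,1,1) (0,1,2) (0,2,0) (0,2,1) (0,2,2) (1,1,0) (1,1,2) (1,2,0) (1,2,1) (1,2,2)
PSO (12): (0,1,0) (0,1,1) (0,1,2) (0,2,0) (0,2,1) (0,2,2) (1,1,0) (1,1,1) (1,1,2) (1,2,0) (1,2,1) (1,2,2)
target (1,1,1) ∈ {PSO}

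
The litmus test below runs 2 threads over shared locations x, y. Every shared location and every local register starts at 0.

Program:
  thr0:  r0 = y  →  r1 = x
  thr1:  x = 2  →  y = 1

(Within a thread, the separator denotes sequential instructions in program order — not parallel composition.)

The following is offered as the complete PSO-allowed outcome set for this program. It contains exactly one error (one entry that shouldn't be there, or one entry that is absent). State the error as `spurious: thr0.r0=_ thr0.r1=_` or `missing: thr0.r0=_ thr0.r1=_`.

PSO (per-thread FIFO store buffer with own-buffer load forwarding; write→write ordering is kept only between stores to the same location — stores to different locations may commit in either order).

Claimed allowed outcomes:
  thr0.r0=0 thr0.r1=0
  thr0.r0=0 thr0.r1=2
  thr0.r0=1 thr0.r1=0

missing: thr0.r0=1 thr0.r1=2

outcome vector order: (thr0.r0,thr0.r1)
PSO (4): 0/0 0/2 1/0 1/2
PSO∖claimed = {1/2}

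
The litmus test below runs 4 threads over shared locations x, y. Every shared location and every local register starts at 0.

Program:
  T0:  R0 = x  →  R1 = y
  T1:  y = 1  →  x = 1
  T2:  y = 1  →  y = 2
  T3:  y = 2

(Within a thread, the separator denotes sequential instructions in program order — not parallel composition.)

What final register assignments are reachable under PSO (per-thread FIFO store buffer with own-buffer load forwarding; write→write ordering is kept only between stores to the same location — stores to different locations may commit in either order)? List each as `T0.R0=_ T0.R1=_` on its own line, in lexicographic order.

T0.R0=0 T0.R1=0
T0.R0=0 T0.R1=1
T0.R0=0 T0.R1=2
T0.R0=1 T0.R1=0
T0.R0=1 T0.R1=1
T0.R0=1 T0.R1=2

outcome vector order: (T0.R0,T0.R1)
|PSO outcomes| = 6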